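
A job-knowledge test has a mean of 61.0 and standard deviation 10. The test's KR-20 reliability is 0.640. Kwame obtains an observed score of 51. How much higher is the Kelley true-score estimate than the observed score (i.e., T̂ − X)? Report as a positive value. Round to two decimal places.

Weight the observed score by reliability and the mean by (1 − reliability): T̂ = 0.640·51 + 0.360·61.0 = 32.640 + 21.9600 = 54.6000.
T̂ − X = 54.600 − 51 = 3.600 → 3.60

3.60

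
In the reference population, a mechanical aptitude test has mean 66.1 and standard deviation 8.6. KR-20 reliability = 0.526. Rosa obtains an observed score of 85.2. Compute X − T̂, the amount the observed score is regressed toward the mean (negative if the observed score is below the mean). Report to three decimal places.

T̂ = ρX + (1 − ρ)μ
  = 0.526 × 85.2 + 0.474 × 66.1
  = 44.8152 + 31.3314
  = 76.14660
  ≈ 76.1466
X − T̂ = 85.2 − 76.1466 = 9.0534 → 9.053

9.053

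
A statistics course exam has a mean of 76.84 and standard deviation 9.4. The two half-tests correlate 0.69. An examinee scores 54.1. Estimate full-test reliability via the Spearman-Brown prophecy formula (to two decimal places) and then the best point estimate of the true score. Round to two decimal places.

Spearman-Brown: ρ = 2r/(1 + r) = 2(0.69)/(1 + 0.69) = 1.380/1.69 = 0.8166 → 0.82
T̂ = 0.82(54.1) + 0.18(76.84) = 44.362 + 13.8312 = 58.193 → 58.19

58.19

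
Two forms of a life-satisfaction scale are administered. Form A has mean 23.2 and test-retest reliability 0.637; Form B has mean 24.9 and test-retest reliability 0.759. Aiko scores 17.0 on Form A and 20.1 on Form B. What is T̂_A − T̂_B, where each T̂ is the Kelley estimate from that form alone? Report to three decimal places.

-2.006

T̂_A = 0.637(17.0) + 0.363(23.2) = 19.25060
T̂_B = 0.759(20.1) + 0.241(24.9) = 21.25680
T̂_A − T̂_B = -2.00620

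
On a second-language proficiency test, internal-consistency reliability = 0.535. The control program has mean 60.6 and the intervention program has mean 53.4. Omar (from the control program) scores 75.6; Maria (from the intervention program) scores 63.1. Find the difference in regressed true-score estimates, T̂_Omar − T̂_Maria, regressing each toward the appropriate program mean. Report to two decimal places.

T̂_Omar = 0.535(75.6) + 0.465(60.6) = 68.6250
T̂_Maria = 0.535(63.1) + 0.465(53.4) = 58.5895
Difference = 68.6250 − 58.5895 = 10.0355

10.04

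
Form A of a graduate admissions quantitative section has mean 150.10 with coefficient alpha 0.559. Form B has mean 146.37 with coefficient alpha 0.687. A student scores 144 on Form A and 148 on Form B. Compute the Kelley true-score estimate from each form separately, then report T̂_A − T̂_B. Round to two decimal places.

-0.80

T̂_A = 0.559(144) + 0.441(150.10) = 146.6901
T̂_B = 0.687(148) + 0.313(146.37) = 147.4898
T̂_A − T̂_B = -0.7997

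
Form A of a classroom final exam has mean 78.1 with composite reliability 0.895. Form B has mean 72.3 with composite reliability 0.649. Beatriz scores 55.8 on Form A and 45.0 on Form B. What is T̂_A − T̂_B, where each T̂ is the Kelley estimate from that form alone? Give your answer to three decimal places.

3.559

T̂_A = 0.895(55.8) + 0.105(78.1) = 58.14150
T̂_B = 0.649(45.0) + 0.351(72.3) = 54.58230
T̂_A − T̂_B = 3.55920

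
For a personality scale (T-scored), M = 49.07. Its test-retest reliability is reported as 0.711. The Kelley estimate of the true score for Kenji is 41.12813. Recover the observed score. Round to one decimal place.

37.9

T̂ = ρX + (1 − ρ)μ  ⇒  X = (T̂ − (1 − ρ)μ) / ρ
X = (41.12813 − 0.289 × 49.07) / 0.711 = (41.12813 − 14.18123) / 0.711 = 26.94690 / 0.711 = 37.900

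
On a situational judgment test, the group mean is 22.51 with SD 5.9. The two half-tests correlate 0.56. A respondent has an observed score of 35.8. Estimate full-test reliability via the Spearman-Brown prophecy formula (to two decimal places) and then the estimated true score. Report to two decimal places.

32.08

Spearman-Brown: ρ = 2r/(1 + r) = 2(0.56)/(1 + 0.56) = 1.120/1.56 = 0.7179 → 0.72
T̂ = 0.72(35.8) + 0.28(22.51) = 25.776 + 6.3028 = 32.079 → 32.08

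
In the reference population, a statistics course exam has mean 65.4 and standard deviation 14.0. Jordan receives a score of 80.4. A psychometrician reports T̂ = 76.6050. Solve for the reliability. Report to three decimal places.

0.747

T̂ = ρX + (1 − ρ)μ  ⇒  T̂ − μ = ρ(X − μ)
ρ = (T̂ − μ)/(X − μ) = (76.6050 − 65.4) / (80.4 − 65.4) = 11.2050 / 15.0 = 0.74700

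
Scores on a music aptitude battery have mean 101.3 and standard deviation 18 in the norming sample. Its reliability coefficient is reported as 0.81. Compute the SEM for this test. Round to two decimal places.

SEM = SD · √(1 − ρ) = 18 × √0.19 = 18 × 0.4359 = 7.846

7.85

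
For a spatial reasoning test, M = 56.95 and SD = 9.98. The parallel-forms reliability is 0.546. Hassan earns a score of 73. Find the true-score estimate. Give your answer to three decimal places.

65.713

Regress the observed score toward the mean by the unreliability: T̂ = 0.546·73 + 0.454·56.95 = 39.858 + 25.85530 = 65.7133.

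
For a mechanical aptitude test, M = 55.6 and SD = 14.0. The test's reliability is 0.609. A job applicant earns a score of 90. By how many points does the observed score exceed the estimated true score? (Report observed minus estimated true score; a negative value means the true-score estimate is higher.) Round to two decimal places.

T̂ = 0.609(90) + 0.391(55.6) = 54.810 + 21.7396 = 76.5496 → 76.550
X − T̂ = 90 − 76.550 = 13.450 → 13.45

13.45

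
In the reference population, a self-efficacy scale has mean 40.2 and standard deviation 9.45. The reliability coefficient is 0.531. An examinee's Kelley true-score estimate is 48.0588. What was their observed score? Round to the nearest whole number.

T̂ = ρX + (1 − ρ)μ  ⇒  X = (T̂ − (1 − ρ)μ) / ρ
X = (48.0588 − 0.469 × 40.2) / 0.531 = (48.0588 − 18.8538) / 0.531 = 29.2050 / 0.531 = 55.00

55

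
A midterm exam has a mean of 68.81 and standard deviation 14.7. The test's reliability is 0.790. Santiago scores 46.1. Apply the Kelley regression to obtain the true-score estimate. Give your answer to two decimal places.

Kelley's formula gives T̂ = 0.790·46.1 + 0.210·68.81 = 36.4190 + 14.45010 = 50.869.

50.87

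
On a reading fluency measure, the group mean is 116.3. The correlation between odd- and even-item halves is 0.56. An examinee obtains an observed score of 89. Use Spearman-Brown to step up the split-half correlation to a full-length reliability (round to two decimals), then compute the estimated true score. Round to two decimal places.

Spearman-Brown: ρ = 2r/(1 + r) = 2(0.56)/(1 + 0.56) = 1.120/1.56 = 0.7179 → 0.72
Regress the observed score toward the mean by the unreliability: T̂ = 0.72·89 + 0.28·116.3 = 64.08 + 32.564 = 96.644.

96.64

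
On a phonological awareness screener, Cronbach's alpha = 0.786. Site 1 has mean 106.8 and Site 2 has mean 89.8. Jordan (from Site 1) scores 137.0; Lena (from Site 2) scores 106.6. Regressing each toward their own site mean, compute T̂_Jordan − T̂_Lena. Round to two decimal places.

27.53

T̂_Jordan = 0.786(137.0) + 0.214(106.8) = 130.5372
T̂_Lena = 0.786(106.6) + 0.214(89.8) = 103.0048
Difference = 130.5372 − 103.0048 = 27.5324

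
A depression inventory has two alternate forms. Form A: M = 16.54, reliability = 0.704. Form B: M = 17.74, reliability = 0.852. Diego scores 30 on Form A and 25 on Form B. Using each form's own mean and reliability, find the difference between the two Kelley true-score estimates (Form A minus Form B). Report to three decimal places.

2.090

T̂_A = 0.704(30) + 0.296(16.54) = 26.01584
T̂_B = 0.852(25) + 0.148(17.74) = 23.92552
T̂_A − T̂_B = 2.09032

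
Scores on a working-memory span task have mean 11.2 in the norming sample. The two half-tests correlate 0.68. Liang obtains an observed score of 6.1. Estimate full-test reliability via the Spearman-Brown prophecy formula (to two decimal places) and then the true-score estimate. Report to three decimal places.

Spearman-Brown: ρ = 2r/(1 + r) = 2(0.68)/(1 + 0.68) = 1.360/1.68 = 0.8095 → 0.81
T̂ = ρX + (1 − ρ)μ
  = 0.81 × 6.1 + 0.19 × 11.2
  = 4.941 + 2.128
  = 7.0690
  ≈ 7.069

7.069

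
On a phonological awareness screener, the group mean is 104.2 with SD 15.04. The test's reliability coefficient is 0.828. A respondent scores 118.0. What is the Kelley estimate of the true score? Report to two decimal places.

T̂ = ρX + (1 − ρ)μ
  = 0.828 × 118.0 + 0.172 × 104.2
  = 97.7040 + 17.9224
  = 115.626
  ≈ 115.63

115.63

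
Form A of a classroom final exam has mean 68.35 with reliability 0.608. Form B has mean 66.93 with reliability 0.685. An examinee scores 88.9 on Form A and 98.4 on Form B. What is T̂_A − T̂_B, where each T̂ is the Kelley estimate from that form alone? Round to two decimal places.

T̂_A = 0.608(88.9) + 0.392(68.35) = 80.8444
T̂_B = 0.685(98.4) + 0.315(66.93) = 88.4870
T̂_A − T̂_B = -7.6425

-7.64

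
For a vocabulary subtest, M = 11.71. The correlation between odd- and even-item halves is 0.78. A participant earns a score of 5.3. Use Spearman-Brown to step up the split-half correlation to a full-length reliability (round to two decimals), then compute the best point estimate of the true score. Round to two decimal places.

6.07

Spearman-Brown: ρ = 2r/(1 + r) = 2(0.78)/(1 + 0.78) = 1.560/1.78 = 0.8764 → 0.88
T̂ = 0.88(5.3) + 0.12(11.71) = 4.664 + 1.4052 = 6.069 → 6.07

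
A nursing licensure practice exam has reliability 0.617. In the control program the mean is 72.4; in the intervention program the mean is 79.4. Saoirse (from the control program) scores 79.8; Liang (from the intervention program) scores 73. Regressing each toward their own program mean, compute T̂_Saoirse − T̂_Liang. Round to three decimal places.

T̂_Saoirse = 0.617(79.8) + 0.383(72.4) = 76.96580
T̂_Liang = 0.617(73) + 0.383(79.4) = 75.45120
Difference = 76.96580 − 75.45120 = 1.51460

1.515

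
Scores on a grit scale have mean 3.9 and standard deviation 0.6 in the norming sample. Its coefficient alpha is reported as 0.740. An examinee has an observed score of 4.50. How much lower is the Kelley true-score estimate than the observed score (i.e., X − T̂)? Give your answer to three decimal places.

0.156

T̂ = ρX + (1 − ρ)μ
  = 0.740 × 4.50 + 0.260 × 3.9
  = 3.33000 + 1.0140
  = 4.34400
  ≈ 4.3440
X − T̂ = 4.50 − 4.3440 = 0.1560 → 0.156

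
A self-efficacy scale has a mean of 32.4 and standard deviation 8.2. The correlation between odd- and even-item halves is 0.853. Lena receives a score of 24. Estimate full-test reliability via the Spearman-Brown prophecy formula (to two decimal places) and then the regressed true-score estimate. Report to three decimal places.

24.672

Spearman-Brown: ρ = 2r/(1 + r) = 2(0.853)/(1 + 0.853) = 1.7060/1.853 = 0.9207 → 0.92
T̂ = 0.92(24) + 0.08(32.4) = 22.08 + 2.592 = 24.6720 → 24.672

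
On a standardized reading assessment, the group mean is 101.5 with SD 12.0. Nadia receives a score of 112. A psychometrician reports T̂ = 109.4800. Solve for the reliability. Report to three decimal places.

0.760

T̂ = ρX + (1 − ρ)μ  ⇒  T̂ − μ = ρ(X − μ)
ρ = (T̂ − μ)/(X − μ) = (109.4800 − 101.5) / (112 − 101.5) = 7.9800 / 10.5 = 0.76000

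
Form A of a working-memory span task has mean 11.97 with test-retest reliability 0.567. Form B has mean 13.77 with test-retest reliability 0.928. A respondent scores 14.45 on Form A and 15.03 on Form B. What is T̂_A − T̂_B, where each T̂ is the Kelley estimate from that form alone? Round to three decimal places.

T̂_A = 0.567(14.45) + 0.433(11.97) = 13.37616
T̂_B = 0.928(15.03) + 0.072(13.77) = 14.93928
T̂_A − T̂_B = -1.56312

-1.563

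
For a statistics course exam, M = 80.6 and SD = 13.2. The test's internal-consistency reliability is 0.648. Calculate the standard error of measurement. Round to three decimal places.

SEM = SD · √(1 − ρ) = 13.2 × √0.352 = 13.2 × 0.5933 = 7.8315

7.832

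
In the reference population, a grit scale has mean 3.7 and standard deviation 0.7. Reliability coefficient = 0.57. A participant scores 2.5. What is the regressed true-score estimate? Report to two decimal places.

T̂ = 0.57(2.5) + 0.43(3.7) = 1.425 + 1.591 = 3.016 → 3.02

3.02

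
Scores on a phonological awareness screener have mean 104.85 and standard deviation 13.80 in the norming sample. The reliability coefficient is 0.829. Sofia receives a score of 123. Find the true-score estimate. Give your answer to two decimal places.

119.90

T̂ = ρX + (1 − ρ)μ
  = 0.829 × 123 + 0.171 × 104.85
  = 101.967 + 17.92935
  = 119.896
  ≈ 119.90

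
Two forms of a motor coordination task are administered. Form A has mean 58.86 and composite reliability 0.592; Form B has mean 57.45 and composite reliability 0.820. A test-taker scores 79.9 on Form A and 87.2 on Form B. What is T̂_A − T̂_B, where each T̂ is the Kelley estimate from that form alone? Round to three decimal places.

T̂_A = 0.592(79.9) + 0.408(58.86) = 71.31568
T̂_B = 0.820(87.2) + 0.180(57.45) = 81.84500
T̂_A − T̂_B = -10.52932

-10.529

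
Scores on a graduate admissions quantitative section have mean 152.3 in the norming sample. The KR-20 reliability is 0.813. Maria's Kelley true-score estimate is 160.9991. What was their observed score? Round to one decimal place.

163.0

T̂ = ρX + (1 − ρ)μ  ⇒  X = (T̂ − (1 − ρ)μ) / ρ
X = (160.9991 − 0.187 × 152.3) / 0.813 = (160.9991 − 28.4801) / 0.813 = 132.5190 / 0.813 = 163.000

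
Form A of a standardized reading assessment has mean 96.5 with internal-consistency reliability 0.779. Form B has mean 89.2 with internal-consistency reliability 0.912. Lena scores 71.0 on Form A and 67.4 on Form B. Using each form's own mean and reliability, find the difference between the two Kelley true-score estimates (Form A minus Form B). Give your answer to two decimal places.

T̂_A = 0.779(71.0) + 0.221(96.5) = 76.6355
T̂_B = 0.912(67.4) + 0.088(89.2) = 69.3184
T̂_A − T̂_B = 7.3171

7.32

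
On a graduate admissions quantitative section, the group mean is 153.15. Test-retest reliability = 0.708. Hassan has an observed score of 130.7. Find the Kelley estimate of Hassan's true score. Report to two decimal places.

137.26

Regress the observed score toward the mean by the unreliability: T̂ = 0.708·130.7 + 0.292·153.15 = 92.5356 + 44.71980 = 137.255.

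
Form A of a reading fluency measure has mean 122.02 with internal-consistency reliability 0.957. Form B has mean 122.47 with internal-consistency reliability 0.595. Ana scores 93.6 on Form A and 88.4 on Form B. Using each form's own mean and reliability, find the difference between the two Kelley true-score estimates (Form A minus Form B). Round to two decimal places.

T̂_A = 0.957(93.6) + 0.043(122.02) = 94.8221
T̂_B = 0.595(88.4) + 0.405(122.47) = 102.1984
T̂_A − T̂_B = -7.3763

-7.38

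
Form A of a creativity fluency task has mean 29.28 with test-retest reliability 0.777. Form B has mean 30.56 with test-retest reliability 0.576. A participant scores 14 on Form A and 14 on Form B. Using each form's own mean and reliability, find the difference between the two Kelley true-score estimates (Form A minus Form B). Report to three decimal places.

T̂_A = 0.777(14) + 0.223(29.28) = 17.40744
T̂_B = 0.576(14) + 0.424(30.56) = 21.02144
T̂_A − T̂_B = -3.61400

-3.614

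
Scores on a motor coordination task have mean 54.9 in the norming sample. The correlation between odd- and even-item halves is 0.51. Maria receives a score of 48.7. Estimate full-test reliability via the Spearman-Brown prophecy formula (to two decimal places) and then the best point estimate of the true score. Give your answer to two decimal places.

50.68

Spearman-Brown: ρ = 2r/(1 + r) = 2(0.51)/(1 + 0.51) = 1.020/1.51 = 0.6755 → 0.68
T̂ = ρX + (1 − ρ)μ
  = 0.68 × 48.7 + 0.32 × 54.9
  = 33.116 + 17.568
  = 50.684
  ≈ 50.68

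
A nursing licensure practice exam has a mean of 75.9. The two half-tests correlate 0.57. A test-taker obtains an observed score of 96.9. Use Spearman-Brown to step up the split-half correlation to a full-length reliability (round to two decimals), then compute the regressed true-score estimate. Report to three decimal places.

Spearman-Brown: ρ = 2r/(1 + r) = 2(0.57)/(1 + 0.57) = 1.140/1.57 = 0.7261 → 0.73
T̂ = ρX + (1 − ρ)μ
  = 0.73 × 96.9 + 0.27 × 75.9
  = 70.737 + 20.493
  = 91.2300
  ≈ 91.230

91.230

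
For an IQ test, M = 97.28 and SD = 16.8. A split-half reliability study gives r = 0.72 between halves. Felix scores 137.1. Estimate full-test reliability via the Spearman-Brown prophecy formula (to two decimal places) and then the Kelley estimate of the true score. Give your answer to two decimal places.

Spearman-Brown: ρ = 2r/(1 + r) = 2(0.72)/(1 + 0.72) = 1.440/1.72 = 0.8372 → 0.84
T̂ = 0.84(137.1) + 0.16(97.28) = 115.164 + 15.5648 = 130.729 → 130.73

130.73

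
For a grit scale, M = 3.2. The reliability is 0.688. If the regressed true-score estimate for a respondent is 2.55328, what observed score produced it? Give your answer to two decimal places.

T̂ = ρX + (1 − ρ)μ  ⇒  X = (T̂ − (1 − ρ)μ) / ρ
X = (2.55328 − 0.312 × 3.2) / 0.688 = (2.55328 − 0.9984) / 0.688 = 1.55488 / 0.688 = 2.2600

2.26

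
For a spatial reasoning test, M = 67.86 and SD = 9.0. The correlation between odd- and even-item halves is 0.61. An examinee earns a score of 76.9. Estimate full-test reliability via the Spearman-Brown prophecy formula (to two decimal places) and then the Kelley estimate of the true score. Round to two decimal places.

74.73

Spearman-Brown: ρ = 2r/(1 + r) = 2(0.61)/(1 + 0.61) = 1.220/1.61 = 0.7578 → 0.76
Weight the observed score by reliability and the mean by (1 − reliability): T̂ = 0.76·76.9 + 0.24·67.86 = 58.444 + 16.2864 = 74.730.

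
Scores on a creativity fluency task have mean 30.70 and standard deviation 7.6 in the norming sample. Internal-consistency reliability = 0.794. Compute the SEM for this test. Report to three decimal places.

SEM = SD · √(1 − ρ) = 7.6 × √0.206 = 7.6 × 0.4539 = 3.4494

3.449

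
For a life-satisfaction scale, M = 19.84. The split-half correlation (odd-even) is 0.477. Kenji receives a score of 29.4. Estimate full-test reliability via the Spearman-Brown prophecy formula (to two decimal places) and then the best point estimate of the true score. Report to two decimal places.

Spearman-Brown: ρ = 2r/(1 + r) = 2(0.477)/(1 + 0.477) = 0.9540/1.477 = 0.6459 → 0.65
Regress the observed score toward the mean by the unreliability: T̂ = 0.65·29.4 + 0.35·19.84 = 19.110 + 6.9440 = 26.054.

26.05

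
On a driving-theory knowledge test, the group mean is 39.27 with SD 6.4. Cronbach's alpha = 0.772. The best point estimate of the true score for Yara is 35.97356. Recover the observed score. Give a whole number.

35

T̂ = ρX + (1 − ρ)μ  ⇒  X = (T̂ − (1 − ρ)μ) / ρ
X = (35.97356 − 0.228 × 39.27) / 0.772 = (35.97356 − 8.95356) / 0.772 = 27.02000 / 0.772 = 35.00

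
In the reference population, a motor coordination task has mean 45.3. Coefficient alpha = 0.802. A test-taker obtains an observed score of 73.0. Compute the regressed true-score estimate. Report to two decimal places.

Regress the observed score toward the mean by the unreliability: T̂ = 0.802·73.0 + 0.198·45.3 = 58.5460 + 8.9694 = 67.515.

67.52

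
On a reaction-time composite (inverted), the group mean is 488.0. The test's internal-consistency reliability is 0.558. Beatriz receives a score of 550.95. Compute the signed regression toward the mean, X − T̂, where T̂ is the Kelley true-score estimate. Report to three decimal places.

27.824

T̂ = 0.558(550.95) + 0.442(488.0) = 307.43010 + 215.6960 = 523.12610 → 523.1261
X − T̂ = 550.95 − 523.1261 = 27.8239 → 27.824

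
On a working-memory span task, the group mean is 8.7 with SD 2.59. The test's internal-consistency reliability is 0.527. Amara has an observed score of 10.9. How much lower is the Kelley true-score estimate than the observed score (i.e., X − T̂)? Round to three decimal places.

1.041

T̂ = ρX + (1 − ρ)μ
  = 0.527 × 10.9 + 0.473 × 8.7
  = 5.7443 + 4.1151
  = 9.85940
  ≈ 9.8594
X − T̂ = 10.9 − 9.8594 = 1.0406 → 1.041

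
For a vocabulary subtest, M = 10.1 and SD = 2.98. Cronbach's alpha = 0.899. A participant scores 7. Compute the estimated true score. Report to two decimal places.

7.31

Kelley's formula gives T̂ = 0.899·7 + 0.101·10.1 = 6.293 + 1.0201 = 7.313.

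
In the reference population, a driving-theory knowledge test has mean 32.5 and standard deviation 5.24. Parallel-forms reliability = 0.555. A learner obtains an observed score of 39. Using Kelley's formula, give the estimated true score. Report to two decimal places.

Kelley's formula gives T̂ = 0.555·39 + 0.445·32.5 = 21.645 + 14.4625 = 36.108.

36.11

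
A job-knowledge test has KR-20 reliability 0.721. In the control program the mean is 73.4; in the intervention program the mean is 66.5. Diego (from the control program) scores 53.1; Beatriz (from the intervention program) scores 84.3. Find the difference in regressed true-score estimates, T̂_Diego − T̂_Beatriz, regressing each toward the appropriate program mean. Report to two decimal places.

-20.57

T̂_Diego = 0.721(53.1) + 0.279(73.4) = 58.7637
T̂_Beatriz = 0.721(84.3) + 0.279(66.5) = 79.3338
Difference = 58.7637 − 79.3338 = -20.5701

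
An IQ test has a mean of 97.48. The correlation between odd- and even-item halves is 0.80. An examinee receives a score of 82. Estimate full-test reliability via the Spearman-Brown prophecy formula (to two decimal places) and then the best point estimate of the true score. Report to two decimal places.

Spearman-Brown: ρ = 2r/(1 + r) = 2(0.80)/(1 + 0.80) = 1.600/1.80 = 0.8889 → 0.89
Kelley's formula gives T̂ = 0.89·82 + 0.11·97.48 = 72.98 + 10.7228 = 83.703.

83.70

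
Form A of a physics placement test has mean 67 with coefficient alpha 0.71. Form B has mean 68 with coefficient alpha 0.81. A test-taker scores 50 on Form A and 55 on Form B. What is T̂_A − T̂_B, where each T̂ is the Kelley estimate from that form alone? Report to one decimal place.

-2.5

T̂_A = 0.71(50) + 0.29(67) = 54.930
T̂_B = 0.81(55) + 0.19(68) = 57.470
T̂_A − T̂_B = -2.540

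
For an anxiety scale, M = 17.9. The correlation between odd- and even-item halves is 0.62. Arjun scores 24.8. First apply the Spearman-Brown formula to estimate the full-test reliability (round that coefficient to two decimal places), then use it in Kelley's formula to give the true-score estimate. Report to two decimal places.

23.21

Spearman-Brown: ρ = 2r/(1 + r) = 2(0.62)/(1 + 0.62) = 1.240/1.62 = 0.7654 → 0.77
T̂ = 0.77(24.8) + 0.23(17.9) = 19.096 + 4.117 = 23.213 → 23.21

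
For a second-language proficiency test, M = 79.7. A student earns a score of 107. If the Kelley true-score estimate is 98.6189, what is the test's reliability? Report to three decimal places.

T̂ = ρX + (1 − ρ)μ  ⇒  T̂ − μ = ρ(X − μ)
ρ = (T̂ − μ)/(X − μ) = (98.6189 − 79.7) / (107 − 79.7) = 18.9189 / 27.3 = 0.69300

0.693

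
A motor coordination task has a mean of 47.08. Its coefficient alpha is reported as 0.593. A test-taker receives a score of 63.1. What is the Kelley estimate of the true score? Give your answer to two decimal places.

56.58

Weight the observed score by reliability and the mean by (1 − reliability): T̂ = 0.593·63.1 + 0.407·47.08 = 37.4183 + 19.16156 = 56.580.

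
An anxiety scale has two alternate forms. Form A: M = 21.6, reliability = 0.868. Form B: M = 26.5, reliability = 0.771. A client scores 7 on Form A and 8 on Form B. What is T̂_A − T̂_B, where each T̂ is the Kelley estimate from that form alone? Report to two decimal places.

T̂_A = 0.868(7) + 0.132(21.6) = 8.9272
T̂_B = 0.771(8) + 0.229(26.5) = 12.2365
T̂_A − T̂_B = -3.3093

-3.31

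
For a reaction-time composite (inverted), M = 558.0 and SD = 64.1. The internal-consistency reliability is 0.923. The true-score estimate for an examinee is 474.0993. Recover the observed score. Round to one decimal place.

467.1

T̂ = ρX + (1 − ρ)μ  ⇒  X = (T̂ − (1 − ρ)μ) / ρ
X = (474.0993 − 0.077 × 558.0) / 0.923 = (474.0993 − 42.9660) / 0.923 = 431.1333 / 0.923 = 467.100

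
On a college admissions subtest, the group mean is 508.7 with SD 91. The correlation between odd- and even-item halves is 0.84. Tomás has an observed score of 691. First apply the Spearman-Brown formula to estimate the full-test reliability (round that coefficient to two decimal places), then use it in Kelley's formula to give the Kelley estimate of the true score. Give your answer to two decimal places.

Spearman-Brown: ρ = 2r/(1 + r) = 2(0.84)/(1 + 0.84) = 1.680/1.84 = 0.9130 → 0.91
T̂ = 0.91(691) + 0.09(508.7) = 628.81 + 45.783 = 674.593 → 674.59

674.59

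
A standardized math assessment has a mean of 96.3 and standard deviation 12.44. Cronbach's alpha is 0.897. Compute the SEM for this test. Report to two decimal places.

SEM = SD · √(1 − ρ) = 12.44 × √0.103 = 12.44 × 0.3209 = 3.992

3.99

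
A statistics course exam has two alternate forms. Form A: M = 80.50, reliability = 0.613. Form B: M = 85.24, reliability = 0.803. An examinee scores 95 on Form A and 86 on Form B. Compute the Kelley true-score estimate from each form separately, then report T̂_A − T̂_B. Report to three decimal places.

3.538

T̂_A = 0.613(95) + 0.387(80.50) = 89.38850
T̂_B = 0.803(86) + 0.197(85.24) = 85.85028
T̂_A − T̂_B = 3.53822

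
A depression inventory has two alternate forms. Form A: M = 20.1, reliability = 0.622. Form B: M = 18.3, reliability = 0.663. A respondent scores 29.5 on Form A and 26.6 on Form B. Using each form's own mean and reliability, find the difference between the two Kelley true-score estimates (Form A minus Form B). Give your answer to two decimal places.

2.14

T̂_A = 0.622(29.5) + 0.378(20.1) = 25.9468
T̂_B = 0.663(26.6) + 0.337(18.3) = 23.8029
T̂_A − T̂_B = 2.1439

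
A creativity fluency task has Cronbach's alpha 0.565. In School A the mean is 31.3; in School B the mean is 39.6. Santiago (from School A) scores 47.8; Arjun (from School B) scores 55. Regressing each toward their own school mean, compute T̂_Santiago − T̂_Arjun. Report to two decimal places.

-7.68

T̂_Santiago = 0.565(47.8) + 0.435(31.3) = 40.6225
T̂_Arjun = 0.565(55) + 0.435(39.6) = 48.3010
Difference = 40.6225 − 48.3010 = -7.6785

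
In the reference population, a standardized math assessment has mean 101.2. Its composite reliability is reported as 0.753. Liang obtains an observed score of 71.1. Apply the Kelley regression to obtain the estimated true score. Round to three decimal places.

Kelley's formula gives T̂ = 0.753·71.1 + 0.247·101.2 = 53.5383 + 24.9964 = 78.5347.

78.535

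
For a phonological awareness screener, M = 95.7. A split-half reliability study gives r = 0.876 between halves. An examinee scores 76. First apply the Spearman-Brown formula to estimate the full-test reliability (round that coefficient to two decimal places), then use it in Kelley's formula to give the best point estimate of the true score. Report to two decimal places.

77.38

Spearman-Brown: ρ = 2r/(1 + r) = 2(0.876)/(1 + 0.876) = 1.7520/1.876 = 0.9339 → 0.93
T̂ = ρX + (1 − ρ)μ
  = 0.93 × 76 + 0.07 × 95.7
  = 70.68 + 6.699
  = 77.379
  ≈ 77.38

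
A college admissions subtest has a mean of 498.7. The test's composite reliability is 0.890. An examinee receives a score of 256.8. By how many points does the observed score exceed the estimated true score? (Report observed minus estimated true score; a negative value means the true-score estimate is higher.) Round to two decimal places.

T̂ = ρX + (1 − ρ)μ
  = 0.890 × 256.8 + 0.110 × 498.7
  = 228.5520 + 54.8570
  = 283.4090
  ≈ 283.409
X − T̂ = 256.8 − 283.409 = -26.609 → -26.61

-26.61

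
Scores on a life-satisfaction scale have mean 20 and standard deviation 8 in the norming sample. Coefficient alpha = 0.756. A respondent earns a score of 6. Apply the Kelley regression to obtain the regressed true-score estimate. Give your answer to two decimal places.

T̂ = 0.756(6) + 0.244(20) = 4.536 + 4.880 = 9.416 → 9.42

9.42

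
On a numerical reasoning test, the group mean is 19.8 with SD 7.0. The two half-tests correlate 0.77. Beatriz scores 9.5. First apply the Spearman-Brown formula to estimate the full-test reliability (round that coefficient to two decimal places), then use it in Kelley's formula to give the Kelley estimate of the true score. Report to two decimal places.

10.84

Spearman-Brown: ρ = 2r/(1 + r) = 2(0.77)/(1 + 0.77) = 1.540/1.77 = 0.8701 → 0.87
T̂ = ρX + (1 − ρ)μ
  = 0.87 × 9.5 + 0.13 × 19.8
  = 8.265 + 2.574
  = 10.839
  ≈ 10.84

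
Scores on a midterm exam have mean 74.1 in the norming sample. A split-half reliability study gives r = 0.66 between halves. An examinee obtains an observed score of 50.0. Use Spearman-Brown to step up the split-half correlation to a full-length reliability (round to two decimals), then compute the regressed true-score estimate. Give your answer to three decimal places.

Spearman-Brown: ρ = 2r/(1 + r) = 2(0.66)/(1 + 0.66) = 1.320/1.66 = 0.7952 → 0.80
T̂ = 0.80(50.0) + 0.20(74.1) = 40.000 + 14.820 = 54.8200 → 54.820

54.820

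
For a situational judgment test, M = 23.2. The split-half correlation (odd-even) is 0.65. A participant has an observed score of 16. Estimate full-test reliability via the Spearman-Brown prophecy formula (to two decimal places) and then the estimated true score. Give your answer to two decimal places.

Spearman-Brown: ρ = 2r/(1 + r) = 2(0.65)/(1 + 0.65) = 1.300/1.65 = 0.7879 → 0.79
T̂ = 0.79(16) + 0.21(23.2) = 12.64 + 4.872 = 17.512 → 17.51

17.51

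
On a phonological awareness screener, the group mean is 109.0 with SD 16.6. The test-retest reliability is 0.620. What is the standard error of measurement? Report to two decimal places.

10.23

SEM = SD · √(1 − ρ) = 16.6 × √0.380 = 16.6 × 0.6164 = 10.233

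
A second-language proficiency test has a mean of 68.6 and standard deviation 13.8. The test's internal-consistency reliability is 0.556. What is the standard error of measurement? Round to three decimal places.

SEM = SD · √(1 − ρ) = 13.8 × √0.444 = 13.8 × 0.6663 = 9.1954

9.195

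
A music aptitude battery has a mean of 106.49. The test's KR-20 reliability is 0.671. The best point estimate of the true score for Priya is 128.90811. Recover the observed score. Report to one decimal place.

T̂ = ρX + (1 − ρ)μ  ⇒  X = (T̂ − (1 − ρ)μ) / ρ
X = (128.90811 − 0.329 × 106.49) / 0.671 = (128.90811 − 35.03521) / 0.671 = 93.87290 / 0.671 = 139.900

139.9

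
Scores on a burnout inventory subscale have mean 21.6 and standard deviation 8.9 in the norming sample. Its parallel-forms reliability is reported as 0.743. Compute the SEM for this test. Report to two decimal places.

4.51

SEM = SD · √(1 − ρ) = 8.9 × √0.257 = 8.9 × 0.5070 = 4.512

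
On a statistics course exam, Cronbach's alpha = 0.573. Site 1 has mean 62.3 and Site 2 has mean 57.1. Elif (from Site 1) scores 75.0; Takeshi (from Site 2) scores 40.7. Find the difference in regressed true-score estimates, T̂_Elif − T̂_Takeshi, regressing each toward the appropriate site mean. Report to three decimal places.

T̂_Elif = 0.573(75.0) + 0.427(62.3) = 69.57710
T̂_Takeshi = 0.573(40.7) + 0.427(57.1) = 47.70280
Difference = 69.57710 − 47.70280 = 21.87430

21.874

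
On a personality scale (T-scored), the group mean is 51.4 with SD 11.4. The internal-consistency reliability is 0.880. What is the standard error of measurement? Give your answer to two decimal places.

SEM = SD · √(1 − ρ) = 11.4 × √0.120 = 11.4 × 0.3464 = 3.949

3.95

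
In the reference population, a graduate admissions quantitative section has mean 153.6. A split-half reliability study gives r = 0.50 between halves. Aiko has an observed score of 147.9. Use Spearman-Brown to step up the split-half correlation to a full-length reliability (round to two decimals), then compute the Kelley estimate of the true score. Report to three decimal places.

Spearman-Brown: ρ = 2r/(1 + r) = 2(0.50)/(1 + 0.50) = 1.000/1.50 = 0.6667 → 0.67
T̂ = 0.67(147.9) + 0.33(153.6) = 99.093 + 50.688 = 149.7810 → 149.781

149.781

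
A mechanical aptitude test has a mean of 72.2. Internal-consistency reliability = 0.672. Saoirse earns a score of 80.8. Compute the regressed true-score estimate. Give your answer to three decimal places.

77.979

T̂ = 0.672(80.8) + 0.328(72.2) = 54.2976 + 23.6816 = 77.9792 → 77.979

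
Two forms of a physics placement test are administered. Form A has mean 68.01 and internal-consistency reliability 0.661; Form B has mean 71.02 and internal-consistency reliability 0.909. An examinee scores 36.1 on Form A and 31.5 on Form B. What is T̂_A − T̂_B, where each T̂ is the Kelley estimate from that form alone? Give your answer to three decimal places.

T̂_A = 0.661(36.1) + 0.339(68.01) = 46.91749
T̂_B = 0.909(31.5) + 0.091(71.02) = 35.09632
T̂_A − T̂_B = 11.82117

11.821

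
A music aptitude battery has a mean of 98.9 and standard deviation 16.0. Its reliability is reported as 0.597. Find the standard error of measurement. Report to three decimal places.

10.157

SEM = SD · √(1 − ρ) = 16.0 × √0.403 = 16.0 × 0.6348 = 10.1572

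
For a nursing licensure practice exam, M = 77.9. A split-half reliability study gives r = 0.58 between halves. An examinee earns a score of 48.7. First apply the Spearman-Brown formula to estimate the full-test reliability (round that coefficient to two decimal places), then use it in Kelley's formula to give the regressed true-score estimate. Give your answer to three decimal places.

56.584

Spearman-Brown: ρ = 2r/(1 + r) = 2(0.58)/(1 + 0.58) = 1.160/1.58 = 0.7342 → 0.73
Kelley's formula gives T̂ = 0.73·48.7 + 0.27·77.9 = 35.551 + 21.033 = 56.5840.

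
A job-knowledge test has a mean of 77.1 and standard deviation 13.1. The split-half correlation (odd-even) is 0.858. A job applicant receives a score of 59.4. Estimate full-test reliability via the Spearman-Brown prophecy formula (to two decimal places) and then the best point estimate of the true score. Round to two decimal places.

60.82

Spearman-Brown: ρ = 2r/(1 + r) = 2(0.858)/(1 + 0.858) = 1.7160/1.858 = 0.9236 → 0.92
T̂ = ρX + (1 − ρ)μ
  = 0.92 × 59.4 + 0.08 × 77.1
  = 54.648 + 6.168
  = 60.816
  ≈ 60.82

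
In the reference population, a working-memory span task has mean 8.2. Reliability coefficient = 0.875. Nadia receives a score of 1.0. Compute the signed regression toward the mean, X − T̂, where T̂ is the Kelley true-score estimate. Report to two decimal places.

T̂ = 0.875(1.0) + 0.125(8.2) = 0.8750 + 1.0250 = 1.9000 → 1.900
X − T̂ = 1.0 − 1.900 = -0.900 → -0.90

-0.90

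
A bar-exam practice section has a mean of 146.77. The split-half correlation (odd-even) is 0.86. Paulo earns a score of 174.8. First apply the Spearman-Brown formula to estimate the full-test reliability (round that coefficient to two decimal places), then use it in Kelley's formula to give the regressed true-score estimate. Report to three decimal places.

Spearman-Brown: ρ = 2r/(1 + r) = 2(0.86)/(1 + 0.86) = 1.720/1.86 = 0.9247 → 0.92
T̂ = 0.92(174.8) + 0.08(146.77) = 160.816 + 11.7416 = 172.5576 → 172.558

172.558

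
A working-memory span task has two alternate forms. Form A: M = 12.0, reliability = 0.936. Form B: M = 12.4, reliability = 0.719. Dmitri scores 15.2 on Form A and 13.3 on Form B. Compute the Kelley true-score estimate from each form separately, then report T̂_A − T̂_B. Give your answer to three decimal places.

1.948

T̂_A = 0.936(15.2) + 0.064(12.0) = 14.99520
T̂_B = 0.719(13.3) + 0.281(12.4) = 13.04710
T̂_A − T̂_B = 1.94810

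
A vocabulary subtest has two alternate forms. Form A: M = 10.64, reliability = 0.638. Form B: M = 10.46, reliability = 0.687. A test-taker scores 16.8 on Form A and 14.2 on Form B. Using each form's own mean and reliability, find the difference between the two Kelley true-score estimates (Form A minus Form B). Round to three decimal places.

T̂_A = 0.638(16.8) + 0.362(10.64) = 14.57008
T̂_B = 0.687(14.2) + 0.313(10.46) = 13.02938
T̂_A − T̂_B = 1.54070

1.541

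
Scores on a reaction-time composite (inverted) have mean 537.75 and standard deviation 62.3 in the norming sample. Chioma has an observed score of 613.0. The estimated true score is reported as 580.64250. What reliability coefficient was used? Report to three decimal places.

T̂ = ρX + (1 − ρ)μ  ⇒  T̂ − μ = ρ(X − μ)
ρ = (T̂ − μ)/(X − μ) = (580.64250 − 537.75) / (613.0 − 537.75) = 42.89250 / 75.25 = 0.57000

0.570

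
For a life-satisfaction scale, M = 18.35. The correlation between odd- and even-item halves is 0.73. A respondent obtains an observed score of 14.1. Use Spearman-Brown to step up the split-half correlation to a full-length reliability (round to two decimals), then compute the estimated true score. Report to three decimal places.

Spearman-Brown: ρ = 2r/(1 + r) = 2(0.73)/(1 + 0.73) = 1.460/1.73 = 0.8439 → 0.84
Weight the observed score by reliability and the mean by (1 − reliability): T̂ = 0.84·14.1 + 0.16·18.35 = 11.844 + 2.9360 = 14.7800.

14.780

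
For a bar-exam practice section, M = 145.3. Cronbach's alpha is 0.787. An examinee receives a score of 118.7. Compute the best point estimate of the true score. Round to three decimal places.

Kelley's formula gives T̂ = 0.787·118.7 + 0.213·145.3 = 93.4169 + 30.9489 = 124.3658.

124.366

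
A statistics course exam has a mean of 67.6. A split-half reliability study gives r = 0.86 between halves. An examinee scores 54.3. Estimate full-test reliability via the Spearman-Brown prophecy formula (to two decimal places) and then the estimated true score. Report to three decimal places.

Spearman-Brown: ρ = 2r/(1 + r) = 2(0.86)/(1 + 0.86) = 1.720/1.86 = 0.9247 → 0.92
T̂ = 0.92(54.3) + 0.08(67.6) = 49.956 + 5.408 = 55.3640 → 55.364

55.364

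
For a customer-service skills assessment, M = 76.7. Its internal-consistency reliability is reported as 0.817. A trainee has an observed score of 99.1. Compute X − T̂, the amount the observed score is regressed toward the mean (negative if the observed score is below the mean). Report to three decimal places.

4.099

Regress the observed score toward the mean by the unreliability: T̂ = 0.817·99.1 + 0.183·76.7 = 80.9647 + 14.0361 = 95.00080.
X − T̂ = 99.1 − 95.0008 = 4.0992 → 4.099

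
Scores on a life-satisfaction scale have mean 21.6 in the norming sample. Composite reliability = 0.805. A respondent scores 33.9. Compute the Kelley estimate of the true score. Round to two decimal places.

Weight the observed score by reliability and the mean by (1 − reliability): T̂ = 0.805·33.9 + 0.195·21.6 = 27.2895 + 4.2120 = 31.502.

31.50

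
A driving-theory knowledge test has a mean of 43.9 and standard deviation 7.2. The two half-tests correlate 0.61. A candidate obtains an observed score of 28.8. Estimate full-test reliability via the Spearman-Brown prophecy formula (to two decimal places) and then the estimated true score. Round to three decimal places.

Spearman-Brown: ρ = 2r/(1 + r) = 2(0.61)/(1 + 0.61) = 1.220/1.61 = 0.7578 → 0.76
Regress the observed score toward the mean by the unreliability: T̂ = 0.76·28.8 + 0.24·43.9 = 21.888 + 10.536 = 32.4240.

32.424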